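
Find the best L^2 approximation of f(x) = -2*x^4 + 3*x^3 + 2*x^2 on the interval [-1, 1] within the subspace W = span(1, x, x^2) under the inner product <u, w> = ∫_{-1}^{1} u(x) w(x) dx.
g(x) = 2*x^2/7 + 9*x/5 + 6/35

The best approximation g ∈ W is the orthogonal projection of f onto W. Writing g = a_0 + a_1 x + a_2 x^2, the coefficients solve the normal equations G · a = b where
  G_{ij} = <φ_i, φ_j> and b_i = <f, φ_i>, with φ_0 = 1, φ_1 = x, φ_2 = x^2.
G =
  [2, 0, 2/3]
  [0, 2/3, 0]
  [2/3, 0, 2/5],
b = (8/15, 6/5, 8/35).
Solving gives a_0 = 6/35, a_1 = 9/5, a_2 = 2/7, so
  g(x) = 2*x^2/7 + 9*x/5 + 6/35.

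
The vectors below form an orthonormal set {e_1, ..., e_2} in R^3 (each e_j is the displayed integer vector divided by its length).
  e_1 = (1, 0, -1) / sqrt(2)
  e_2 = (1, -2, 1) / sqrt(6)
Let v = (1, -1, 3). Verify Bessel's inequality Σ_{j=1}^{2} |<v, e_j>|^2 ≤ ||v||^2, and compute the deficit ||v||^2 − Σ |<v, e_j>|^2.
Σ |<v, e_j>|^2 = 8; ||v||^2 = 11; deficit = 3

Write each e_j = u_j / sqrt(<u_j, u_j>) where u_j is the displayed integer vector. Then <v, e_j> = <v, u_j> / sqrt(<u_j, u_j>), so |<v, e_j>|^2 = <v, u_j>^2 / <u_j, u_j>.
Coefficients: <v, e_1> = -2/sqrt(2), <v, e_2> = 6/sqrt(6).
Square and sum: Σ |<v, e_j>|^2 = 8.
Compute ||v||^2 = v·v = 11.
Deficit = 11 − 8 = 3 ≥ 0, confirming Bessel's inequality. (The deficit equals ||v − Σ <v,e_j> e_j||^2, the squared distance from v to span{e_j}.)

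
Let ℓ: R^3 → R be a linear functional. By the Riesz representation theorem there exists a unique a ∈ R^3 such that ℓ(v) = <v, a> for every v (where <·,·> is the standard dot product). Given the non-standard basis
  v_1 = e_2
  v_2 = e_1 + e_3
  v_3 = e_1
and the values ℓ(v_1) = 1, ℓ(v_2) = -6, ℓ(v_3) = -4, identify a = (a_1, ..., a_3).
a = (-4, 1, -2)

Write a = (a_1, ..., a_3) in the standard basis. For each basis vector v_i, ℓ(v_i) = <v_i, a> is a linear equation in the a_j's. Collect the n equations into a matrix system V a = ℓ, where row i of V is v_i (expressed in the standard basis). Since V is invertible (lower-triangular with 1s on the diagonal, up to permutation), solve by back-substitution:
  V =
[[0, 1, 0],
 [1, 0, 1],
 [1, 0, 0]]
  V a = (1, -6, -4)
Solving gives a = (-4, 1, -2).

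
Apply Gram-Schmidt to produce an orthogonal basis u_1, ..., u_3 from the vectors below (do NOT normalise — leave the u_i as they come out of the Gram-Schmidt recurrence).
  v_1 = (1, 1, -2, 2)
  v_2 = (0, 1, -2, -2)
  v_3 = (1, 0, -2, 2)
Orthogonal basis:
  u_1 = (1, 1, -2, 2)
  u_2 = (-1/10, 9/10, -9/5, -11/5)
  u_3 = (8/89, -72/89, -34/89, -2/89)

Apply the Gram-Schmidt recurrence
  u_1 = v_1
  u_i = v_i − Σ_{j<i} ((v_i · u_j) / (u_j · u_j)) · u_j.

Step by step this gives:
  u_1 = (1, 1, -2, 2)
  u_2 = (-1/10, 9/10, -9/5, -11/5)
  u_3 = (8/89, -72/89, -34/89, -2/89)

Orthogonality check:
  u_2 · u_1 = 0 (should be 0)
  u_3 · u_1 = 0 (should be 0)
  u_3 · u_2 = 0 (should be 0)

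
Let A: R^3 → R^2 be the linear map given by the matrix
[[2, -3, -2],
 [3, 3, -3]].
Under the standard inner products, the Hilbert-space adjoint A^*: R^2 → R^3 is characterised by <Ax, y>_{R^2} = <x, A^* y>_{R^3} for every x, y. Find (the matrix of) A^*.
A^* = A^T =
[[2, 3],
 [-3, 3],
 [-2, -3]]

For real matrices with standard dot products, the defining identity <Ax, y> = <x, A^* y> gives (Ax)^T y = x^T (A^*) y, i.e. x^T A^T y = x^T (A^*) y. Since this holds for all x, y, we must have A^* = A^T. Therefore
A^* =
[[2, 3],
 [-3, 3],
 [-2, -3]].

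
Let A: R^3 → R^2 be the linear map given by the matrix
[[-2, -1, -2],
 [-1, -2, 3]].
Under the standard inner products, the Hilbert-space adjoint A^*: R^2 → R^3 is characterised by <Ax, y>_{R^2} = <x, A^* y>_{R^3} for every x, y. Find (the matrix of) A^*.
A^* = A^T =
[[-2, -1],
 [-1, -2],
 [-2, 3]]

For real matrices with standard dot products, the defining identity <Ax, y> = <x, A^* y> gives (Ax)^T y = x^T (A^*) y, i.e. x^T A^T y = x^T (A^*) y. Since this holds for all x, y, we must have A^* = A^T. Therefore
A^* =
[[-2, -1],
 [-1, -2],
 [-2, 3]].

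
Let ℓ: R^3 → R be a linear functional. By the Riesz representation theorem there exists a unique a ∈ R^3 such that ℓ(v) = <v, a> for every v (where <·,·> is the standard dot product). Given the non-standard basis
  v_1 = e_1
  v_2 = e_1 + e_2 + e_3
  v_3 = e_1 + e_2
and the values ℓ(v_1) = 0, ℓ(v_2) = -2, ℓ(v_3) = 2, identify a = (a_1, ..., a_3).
a = (0, 2, -4)

Write a = (a_1, ..., a_3) in the standard basis. For each basis vector v_i, ℓ(v_i) = <v_i, a> is a linear equation in the a_j's. Collect the n equations into a matrix system V a = ℓ, where row i of V is v_i (expressed in the standard basis). Since V is invertible (lower-triangular with 1s on the diagonal, up to permutation), solve by back-substitution:
  V =
[[1, 0, 0],
 [1, 1, 1],
 [1, 1, 0]]
  V a = (0, -2, 2)
Solving gives a = (0, 2, -4).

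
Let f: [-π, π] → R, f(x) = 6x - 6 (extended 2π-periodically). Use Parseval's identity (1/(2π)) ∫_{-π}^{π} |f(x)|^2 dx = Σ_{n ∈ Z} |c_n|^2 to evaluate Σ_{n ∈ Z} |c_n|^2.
Σ |c_n|^2 = 12π^2 + 36

Expand and integrate term by term over [-π, π]:
  ∫ (6x)^2 dx = 36·(2π^3/3); ∫ 2·6·(-6)·x dx = 0 (odd integrand); ∫ (-6)^2 dx = 36·2π.
So (1/(2π)) ∫_{-π}^{π} (6x - 6)^2 dx = 36π^2/3 + 36 = 12π^2 + 36.
Parseval ⇒ Σ |c_n|^2 = 12π^2 + 36.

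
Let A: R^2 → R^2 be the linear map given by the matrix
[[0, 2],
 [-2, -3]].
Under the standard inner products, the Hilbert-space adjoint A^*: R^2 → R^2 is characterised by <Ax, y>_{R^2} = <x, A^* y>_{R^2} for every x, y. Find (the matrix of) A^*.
A^* = A^T =
[[0, -2],
 [2, -3]]

For real matrices with standard dot products, the defining identity <Ax, y> = <x, A^* y> gives (Ax)^T y = x^T (A^*) y, i.e. x^T A^T y = x^T (A^*) y. Since this holds for all x, y, we must have A^* = A^T. Therefore
A^* =
[[0, -2],
 [2, -3]].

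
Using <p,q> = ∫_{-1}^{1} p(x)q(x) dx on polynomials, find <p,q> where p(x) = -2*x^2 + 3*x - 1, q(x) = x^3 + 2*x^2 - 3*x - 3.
<p,q> = 34/15

Expand the product: p(x)·q(x) = -2*x^5 - x^4 + 11*x^3 - 5*x^2 - 6*x + 3.
∫_{-1}^{1} of each monomial x^k gives [2/(k+1) if k even, 0 if k odd]. Integrating term-by-term (or equivalently evaluating the antiderivative F(x) = -x^6/3 - x^5/5 + 11*x^4/4 - 5*x^3/3 - 3*x^2 + 3*x at the endpoints):
  F(1) − F(−1) = 11/20 − (-103/60) = 34/15.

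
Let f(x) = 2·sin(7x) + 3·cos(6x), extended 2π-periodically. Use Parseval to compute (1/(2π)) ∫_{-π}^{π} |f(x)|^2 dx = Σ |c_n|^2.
Σ |c_n|^2 = 13/2

Expand |f|^2 and use orthogonality of {sin(nx), cos(mx)} on [-π, π]:
  ∫_{-π}^{π} sin(nx)^2 dx = π, ∫ cos(mx)^2 dx = π, and cross terms integrate to 0.
So ∫_{-π}^{π} f(x)^2 dx = 2^2 · π + 3^2 · π = (4 + 9)π.
Divide by 2π: (4 + 9)/2 = 13/2.
By Parseval, this equals Σ |c_n|^2.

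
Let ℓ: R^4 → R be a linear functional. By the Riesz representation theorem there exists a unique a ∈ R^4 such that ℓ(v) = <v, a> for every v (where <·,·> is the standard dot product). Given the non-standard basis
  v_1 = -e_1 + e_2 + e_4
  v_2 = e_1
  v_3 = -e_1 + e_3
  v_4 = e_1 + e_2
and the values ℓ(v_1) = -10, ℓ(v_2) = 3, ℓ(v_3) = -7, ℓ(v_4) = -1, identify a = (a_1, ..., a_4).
a = (3, -4, -4, -3)

Write a = (a_1, ..., a_4) in the standard basis. For each basis vector v_i, ℓ(v_i) = <v_i, a> is a linear equation in the a_j's. Collect the n equations into a matrix system V a = ℓ, where row i of V is v_i (expressed in the standard basis). Since V is invertible (lower-triangular with 1s on the diagonal, up to permutation), solve by back-substitution:
  V =
[[-1, 1, 0, 1],
 [1, 0, 0, 0],
 [-1, 0, 1, 0],
 [1, 1, 0, 0]]
  V a = (-10, 3, -7, -1)
Solving gives a = (3, -4, -4, -3).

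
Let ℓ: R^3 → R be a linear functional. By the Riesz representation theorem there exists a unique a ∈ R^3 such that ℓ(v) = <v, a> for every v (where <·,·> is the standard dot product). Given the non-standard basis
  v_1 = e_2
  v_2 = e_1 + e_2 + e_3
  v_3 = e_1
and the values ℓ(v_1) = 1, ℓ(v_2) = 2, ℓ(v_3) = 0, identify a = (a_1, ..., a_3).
a = (0, 1, 1)

Write a = (a_1, ..., a_3) in the standard basis. For each basis vector v_i, ℓ(v_i) = <v_i, a> is a linear equation in the a_j's. Collect the n equations into a matrix system V a = ℓ, where row i of V is v_i (expressed in the standard basis). Since V is invertible (lower-triangular with 1s on the diagonal, up to permutation), solve by back-substitution:
  V =
[[0, 1, 0],
 [1, 1, 1],
 [1, 0, 0]]
  V a = (1, 2, 0)
Solving gives a = (0, 1, 1).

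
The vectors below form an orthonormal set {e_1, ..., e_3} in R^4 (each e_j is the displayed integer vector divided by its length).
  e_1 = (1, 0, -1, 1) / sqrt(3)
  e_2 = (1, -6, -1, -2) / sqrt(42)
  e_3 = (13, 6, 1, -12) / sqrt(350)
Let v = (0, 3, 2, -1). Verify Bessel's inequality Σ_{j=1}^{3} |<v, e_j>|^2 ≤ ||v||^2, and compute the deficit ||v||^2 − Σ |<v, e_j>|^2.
Σ |<v, e_j>|^2 = 341/25; ||v||^2 = 14; deficit = 9/25

Write each e_j = u_j / sqrt(<u_j, u_j>) where u_j is the displayed integer vector. Then <v, e_j> = <v, u_j> / sqrt(<u_j, u_j>), so |<v, e_j>|^2 = <v, u_j>^2 / <u_j, u_j>.
Coefficients: <v, e_1> = -3/sqrt(3), <v, e_2> = -18/sqrt(42), <v, e_3> = 32/sqrt(350).
Square and sum: Σ |<v, e_j>|^2 = 341/25.
Compute ||v||^2 = v·v = 14.
Deficit = 14 − 341/25 = 9/25 ≥ 0, confirming Bessel's inequality. (The deficit equals ||v − Σ <v,e_j> e_j||^2, the squared distance from v to span{e_j}.)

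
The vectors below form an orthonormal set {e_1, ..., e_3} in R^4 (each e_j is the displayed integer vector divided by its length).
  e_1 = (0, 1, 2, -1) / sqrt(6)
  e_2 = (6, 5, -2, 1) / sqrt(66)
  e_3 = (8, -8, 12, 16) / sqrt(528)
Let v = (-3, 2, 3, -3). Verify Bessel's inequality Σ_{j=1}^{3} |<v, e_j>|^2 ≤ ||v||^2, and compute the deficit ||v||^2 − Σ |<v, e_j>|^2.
Σ |<v, e_j>|^2 = 89/3; ||v||^2 = 31; deficit = 4/3

Write each e_j = u_j / sqrt(<u_j, u_j>) where u_j is the displayed integer vector. Then <v, e_j> = <v, u_j> / sqrt(<u_j, u_j>), so |<v, e_j>|^2 = <v, u_j>^2 / <u_j, u_j>.
Coefficients: <v, e_1> = 11/sqrt(6), <v, e_2> = -17/sqrt(66), <v, e_3> = -52/sqrt(528).
Square and sum: Σ |<v, e_j>|^2 = 89/3.
Compute ||v||^2 = v·v = 31.
Deficit = 31 − 89/3 = 4/3 ≥ 0, confirming Bessel's inequality. (The deficit equals ||v − Σ <v,e_j> e_j||^2, the squared distance from v to span{e_j}.)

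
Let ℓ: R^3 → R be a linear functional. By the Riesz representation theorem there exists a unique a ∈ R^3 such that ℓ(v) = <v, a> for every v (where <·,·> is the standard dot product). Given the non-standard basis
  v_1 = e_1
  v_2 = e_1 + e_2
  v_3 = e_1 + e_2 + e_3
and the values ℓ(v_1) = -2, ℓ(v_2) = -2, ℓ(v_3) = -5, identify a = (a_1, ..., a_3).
a = (-2, 0, -3)

Write a = (a_1, ..., a_3) in the standard basis. For each basis vector v_i, ℓ(v_i) = <v_i, a> is a linear equation in the a_j's. Collect the n equations into a matrix system V a = ℓ, where row i of V is v_i (expressed in the standard basis). Since V is invertible (lower-triangular with 1s on the diagonal, up to permutation), solve by back-substitution:
  V =
[[1, 0, 0],
 [1, 1, 0],
 [1, 1, 1]]
  V a = (-2, -2, -5)
Solving gives a = (-2, 0, -3).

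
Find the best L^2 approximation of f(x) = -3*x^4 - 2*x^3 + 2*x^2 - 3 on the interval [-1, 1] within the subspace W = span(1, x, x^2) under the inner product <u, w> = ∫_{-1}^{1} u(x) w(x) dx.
g(x) = -4*x^2/7 - 6*x/5 - 96/35

The best approximation g ∈ W is the orthogonal projection of f onto W. Writing g = a_0 + a_1 x + a_2 x^2, the coefficients solve the normal equations G · a = b where
  G_{ij} = <φ_i, φ_j> and b_i = <f, φ_i>, with φ_0 = 1, φ_1 = x, φ_2 = x^2.
G =
  [2, 0, 2/3]
  [0, 2/3, 0]
  [2/3, 0, 2/5],
b = (-88/15, -4/5, -72/35).
Solving gives a_0 = -96/35, a_1 = -6/5, a_2 = -4/7, so
  g(x) = -4*x^2/7 - 6*x/5 - 96/35.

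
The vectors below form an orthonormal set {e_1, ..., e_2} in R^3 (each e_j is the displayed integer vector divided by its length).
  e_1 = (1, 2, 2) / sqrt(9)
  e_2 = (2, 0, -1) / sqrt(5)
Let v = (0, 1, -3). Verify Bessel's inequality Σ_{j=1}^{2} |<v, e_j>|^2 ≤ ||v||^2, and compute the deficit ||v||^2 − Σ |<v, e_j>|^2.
Σ |<v, e_j>|^2 = 161/45; ||v||^2 = 10; deficit = 289/45

Write each e_j = u_j / sqrt(<u_j, u_j>) where u_j is the displayed integer vector. Then <v, e_j> = <v, u_j> / sqrt(<u_j, u_j>), so |<v, e_j>|^2 = <v, u_j>^2 / <u_j, u_j>.
Coefficients: <v, e_1> = -4/sqrt(9), <v, e_2> = 3/sqrt(5).
Square and sum: Σ |<v, e_j>|^2 = 161/45.
Compute ||v||^2 = v·v = 10.
Deficit = 10 − 161/45 = 289/45 ≥ 0, confirming Bessel's inequality. (The deficit equals ||v − Σ <v,e_j> e_j||^2, the squared distance from v to span{e_j}.)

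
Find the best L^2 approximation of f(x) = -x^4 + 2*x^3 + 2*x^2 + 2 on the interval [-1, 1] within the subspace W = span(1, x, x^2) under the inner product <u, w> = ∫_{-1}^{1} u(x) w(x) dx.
g(x) = 8*x^2/7 + 6*x/5 + 73/35

The best approximation g ∈ W is the orthogonal projection of f onto W. Writing g = a_0 + a_1 x + a_2 x^2, the coefficients solve the normal equations G · a = b where
  G_{ij} = <φ_i, φ_j> and b_i = <f, φ_i>, with φ_0 = 1, φ_1 = x, φ_2 = x^2.
G =
  [2, 0, 2/3]
  [0, 2/3, 0]
  [2/3, 0, 2/5],
b = (74/15, 4/5, 194/105).
Solving gives a_0 = 73/35, a_1 = 6/5, a_2 = 8/7, so
  g(x) = 8*x^2/7 + 6*x/5 + 73/35.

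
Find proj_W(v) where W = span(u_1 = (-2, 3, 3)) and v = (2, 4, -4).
proj_W(v) = (4/11, -6/11, -6/11)

Set up U = [u_1 | ... | u_1] ∈ R^(3×1). The projector onto W = col(U) is P = U (U^T U)^(-1) U^T.
Compute U^T U =
  [22],
and U^T v = (-4).
Solve U^T U · c = U^T v for the coefficients: c = (-2/11). The projection is proj_W(v) = U c.
Check: (v - proj_W(v)) · u_1 = 0  (should be 0).
Result: proj_W(v) = (4/11, -6/11, -6/11).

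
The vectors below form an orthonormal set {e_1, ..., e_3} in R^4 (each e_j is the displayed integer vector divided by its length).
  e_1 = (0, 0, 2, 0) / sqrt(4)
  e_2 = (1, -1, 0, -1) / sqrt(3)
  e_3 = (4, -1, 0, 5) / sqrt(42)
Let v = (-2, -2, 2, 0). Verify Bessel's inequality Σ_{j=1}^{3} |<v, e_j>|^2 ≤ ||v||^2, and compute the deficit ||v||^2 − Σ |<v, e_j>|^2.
Σ |<v, e_j>|^2 = 34/7; ||v||^2 = 12; deficit = 50/7

Write each e_j = u_j / sqrt(<u_j, u_j>) where u_j is the displayed integer vector. Then <v, e_j> = <v, u_j> / sqrt(<u_j, u_j>), so |<v, e_j>|^2 = <v, u_j>^2 / <u_j, u_j>.
Coefficients: <v, e_1> = 4/sqrt(4), <v, e_2> = 0/sqrt(3), <v, e_3> = -6/sqrt(42).
Square and sum: Σ |<v, e_j>|^2 = 34/7.
Compute ||v||^2 = v·v = 12.
Deficit = 12 − 34/7 = 50/7 ≥ 0, confirming Bessel's inequality. (The deficit equals ||v − Σ <v,e_j> e_j||^2, the squared distance from v to span{e_j}.)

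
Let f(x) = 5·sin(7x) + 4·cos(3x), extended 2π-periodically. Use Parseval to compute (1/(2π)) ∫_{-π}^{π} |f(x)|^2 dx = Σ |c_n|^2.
Σ |c_n|^2 = 41/2

Expand |f|^2 and use orthogonality of {sin(nx), cos(mx)} on [-π, π]:
  ∫_{-π}^{π} sin(nx)^2 dx = π, ∫ cos(mx)^2 dx = π, and cross terms integrate to 0.
So ∫_{-π}^{π} f(x)^2 dx = 5^2 · π + 4^2 · π = (25 + 16)π.
Divide by 2π: (25 + 16)/2 = 41/2.
By Parseval, this equals Σ |c_n|^2.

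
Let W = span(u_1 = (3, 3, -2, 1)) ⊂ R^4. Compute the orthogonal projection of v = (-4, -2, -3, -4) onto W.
proj_W(v) = (-48/23, -48/23, 32/23, -16/23)

Set up U = [u_1 | ... | u_1] ∈ R^(4×1). The projector onto W = col(U) is P = U (U^T U)^(-1) U^T.
Compute U^T U =
  [23],
and U^T v = (-16).
Solve U^T U · c = U^T v for the coefficients: c = (-16/23). The projection is proj_W(v) = U c.
Check: (v - proj_W(v)) · u_1 = 0  (should be 0).
Result: proj_W(v) = (-48/23, -48/23, 32/23, -16/23).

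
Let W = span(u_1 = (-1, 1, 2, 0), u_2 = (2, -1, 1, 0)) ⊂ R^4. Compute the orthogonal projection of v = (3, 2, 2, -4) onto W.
proj_W(v) = (54/35, -3/7, 87/35, 0)

Set up U = [u_1 | ... | u_2] ∈ R^(4×2). The projector onto W = col(U) is P = U (U^T U)^(-1) U^T.
Compute U^T U =
  [6, -1]
  [-1, 6],
and U^T v = (3, 6).
Solve U^T U · c = U^T v for the coefficients: c = (24/35, 39/35). The projection is proj_W(v) = U c.
Check: (v - proj_W(v)) · u_1 = 0  (should be 0).
Check: (v - proj_W(v)) · u_2 = 0  (should be 0).
Result: proj_W(v) = (54/35, -3/7, 87/35, 0).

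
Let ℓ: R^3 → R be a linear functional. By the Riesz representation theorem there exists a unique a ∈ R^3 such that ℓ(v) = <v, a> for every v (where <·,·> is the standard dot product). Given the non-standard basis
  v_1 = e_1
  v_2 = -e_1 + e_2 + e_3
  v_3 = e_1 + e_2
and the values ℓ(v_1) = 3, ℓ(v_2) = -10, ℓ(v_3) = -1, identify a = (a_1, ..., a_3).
a = (3, -4, -3)

Write a = (a_1, ..., a_3) in the standard basis. For each basis vector v_i, ℓ(v_i) = <v_i, a> is a linear equation in the a_j's. Collect the n equations into a matrix system V a = ℓ, where row i of V is v_i (expressed in the standard basis). Since V is invertible (lower-triangular with 1s on the diagonal, up to permutation), solve by back-substitution:
  V =
[[1, 0, 0],
 [-1, 1, 1],
 [1, 1, 0]]
  V a = (3, -10, -1)
Solving gives a = (3, -4, -3).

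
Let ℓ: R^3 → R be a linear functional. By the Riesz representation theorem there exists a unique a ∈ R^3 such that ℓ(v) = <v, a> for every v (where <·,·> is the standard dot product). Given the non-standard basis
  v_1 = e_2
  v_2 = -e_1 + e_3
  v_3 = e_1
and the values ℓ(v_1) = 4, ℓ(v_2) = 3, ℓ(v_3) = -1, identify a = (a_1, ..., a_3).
a = (-1, 4, 2)

Write a = (a_1, ..., a_3) in the standard basis. For each basis vector v_i, ℓ(v_i) = <v_i, a> is a linear equation in the a_j's. Collect the n equations into a matrix system V a = ℓ, where row i of V is v_i (expressed in the standard basis). Since V is invertible (lower-triangular with 1s on the diagonal, up to permutation), solve by back-substitution:
  V =
[[0, 1, 0],
 [-1, 0, 1],
 [1, 0, 0]]
  V a = (4, 3, -1)
Solving gives a = (-1, 4, 2).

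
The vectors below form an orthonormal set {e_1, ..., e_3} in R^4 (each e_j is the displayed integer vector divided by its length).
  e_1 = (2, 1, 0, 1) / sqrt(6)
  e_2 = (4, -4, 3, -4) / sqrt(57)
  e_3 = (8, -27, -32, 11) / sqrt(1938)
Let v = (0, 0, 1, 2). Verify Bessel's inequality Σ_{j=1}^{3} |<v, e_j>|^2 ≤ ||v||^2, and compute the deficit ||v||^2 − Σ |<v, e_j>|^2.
Σ |<v, e_j>|^2 = 59/51; ||v||^2 = 5; deficit = 196/51

Write each e_j = u_j / sqrt(<u_j, u_j>) where u_j is the displayed integer vector. Then <v, e_j> = <v, u_j> / sqrt(<u_j, u_j>), so |<v, e_j>|^2 = <v, u_j>^2 / <u_j, u_j>.
Coefficients: <v, e_1> = 2/sqrt(6), <v, e_2> = -5/sqrt(57), <v, e_3> = -10/sqrt(1938).
Square and sum: Σ |<v, e_j>|^2 = 59/51.
Compute ||v||^2 = v·v = 5.
Deficit = 5 − 59/51 = 196/51 ≥ 0, confirming Bessel's inequality. (The deficit equals ||v − Σ <v,e_j> e_j||^2, the squared distance from v to span{e_j}.)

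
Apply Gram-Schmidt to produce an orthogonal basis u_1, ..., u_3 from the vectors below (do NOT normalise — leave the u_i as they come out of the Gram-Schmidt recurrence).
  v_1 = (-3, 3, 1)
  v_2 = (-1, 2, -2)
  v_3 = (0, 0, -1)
Orthogonal basis:
  u_1 = (-3, 3, 1)
  u_2 = (2/19, 17/19, -45/19)
  u_3 = (-12/61, -21/122, -9/122)

Apply the Gram-Schmidt recurrence
  u_1 = v_1
  u_i = v_i − Σ_{j<i} ((v_i · u_j) / (u_j · u_j)) · u_j.

Step by step this gives:
  u_1 = (-3, 3, 1)
  u_2 = (2/19, 17/19, -45/19)
  u_3 = (-12/61, -21/122, -9/122)

Orthogonality check:
  u_2 · u_1 = 0 (should be 0)
  u_3 · u_1 = 0 (should be 0)
  u_3 · u_2 = 0 (should be 0)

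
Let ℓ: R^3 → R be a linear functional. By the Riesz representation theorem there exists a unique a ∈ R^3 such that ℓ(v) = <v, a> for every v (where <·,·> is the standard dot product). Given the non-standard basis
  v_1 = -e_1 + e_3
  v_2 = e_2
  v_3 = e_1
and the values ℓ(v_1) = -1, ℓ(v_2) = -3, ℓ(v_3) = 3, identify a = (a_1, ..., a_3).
a = (3, -3, 2)

Write a = (a_1, ..., a_3) in the standard basis. For each basis vector v_i, ℓ(v_i) = <v_i, a> is a linear equation in the a_j's. Collect the n equations into a matrix system V a = ℓ, where row i of V is v_i (expressed in the standard basis). Since V is invertible (lower-triangular with 1s on the diagonal, up to permutation), solve by back-substitution:
  V =
[[-1, 0, 1],
 [0, 1, 0],
 [1, 0, 0]]
  V a = (-1, -3, 3)
Solving gives a = (3, -3, 2).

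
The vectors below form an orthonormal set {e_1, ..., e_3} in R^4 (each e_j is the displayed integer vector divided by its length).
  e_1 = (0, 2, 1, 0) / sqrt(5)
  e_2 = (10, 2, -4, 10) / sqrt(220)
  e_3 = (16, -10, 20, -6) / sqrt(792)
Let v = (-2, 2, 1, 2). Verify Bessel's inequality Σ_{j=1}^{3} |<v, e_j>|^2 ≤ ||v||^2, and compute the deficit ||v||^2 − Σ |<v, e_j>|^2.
Σ |<v, e_j>|^2 = 67/9; ||v||^2 = 13; deficit = 50/9

Write each e_j = u_j / sqrt(<u_j, u_j>) where u_j is the displayed integer vector. Then <v, e_j> = <v, u_j> / sqrt(<u_j, u_j>), so |<v, e_j>|^2 = <v, u_j>^2 / <u_j, u_j>.
Coefficients: <v, e_1> = 5/sqrt(5), <v, e_2> = 0/sqrt(220), <v, e_3> = -44/sqrt(792).
Square and sum: Σ |<v, e_j>|^2 = 67/9.
Compute ||v||^2 = v·v = 13.
Deficit = 13 − 67/9 = 50/9 ≥ 0, confirming Bessel's inequality. (The deficit equals ||v − Σ <v,e_j> e_j||^2, the squared distance from v to span{e_j}.)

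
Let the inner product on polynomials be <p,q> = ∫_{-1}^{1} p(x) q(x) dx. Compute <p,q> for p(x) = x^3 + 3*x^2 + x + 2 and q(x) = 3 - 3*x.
<p,q> = 74/5

Expand the product: p(x)·q(x) = -3*x^4 - 6*x^3 + 6*x^2 - 3*x + 6.
∫_{-1}^{1} of each monomial x^k gives [2/(k+1) if k even, 0 if k odd]. Integrating term-by-term (or equivalently evaluating the antiderivative F(x) = -3*x^5/5 - 3*x^4/2 + 2*x^3 - 3*x^2/2 + 6*x at the endpoints):
  F(1) − F(−1) = 22/5 − (-52/5) = 74/5.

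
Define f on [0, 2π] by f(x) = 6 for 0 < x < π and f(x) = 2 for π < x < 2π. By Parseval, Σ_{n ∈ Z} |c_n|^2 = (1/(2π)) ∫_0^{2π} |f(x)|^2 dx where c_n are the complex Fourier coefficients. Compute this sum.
Σ |c_n|^2 = 20

Parseval equates the L^2 energy of f (normalised by 1/(2π)) with the ℓ^2 sum of its Fourier coefficients: (1/(2π)) ∫_0^{2π} |f|^2 = Σ |c_n|^2.
Compute the left side: (1/(2π)) [∫_0^π 6^2 dx + ∫_π^{2π} 2^2 dx] = (1/(2π)) · (36π + 4π) = (36 + 4)/2 = 20.
So Σ_{n ∈ Z} |c_n|^2 = 20.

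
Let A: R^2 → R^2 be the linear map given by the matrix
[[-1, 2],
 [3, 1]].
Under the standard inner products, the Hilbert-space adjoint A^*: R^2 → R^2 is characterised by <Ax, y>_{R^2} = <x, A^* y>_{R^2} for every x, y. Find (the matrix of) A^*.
A^* = A^T =
[[-1, 3],
 [2, 1]]

For real matrices with standard dot products, the defining identity <Ax, y> = <x, A^* y> gives (Ax)^T y = x^T (A^*) y, i.e. x^T A^T y = x^T (A^*) y. Since this holds for all x, y, we must have A^* = A^T. Therefore
A^* =
[[-1, 3],
 [2, 1]].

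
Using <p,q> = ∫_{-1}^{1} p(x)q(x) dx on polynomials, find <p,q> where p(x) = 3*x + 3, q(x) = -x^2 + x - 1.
<p,q> = -6

Expand the product: p(x)·q(x) = -3*x^3 - 3.
∫_{-1}^{1} of each monomial x^k gives [2/(k+1) if k even, 0 if k odd]. Integrating term-by-term (or equivalently evaluating the antiderivative F(x) = -3*x^4/4 - 3*x at the endpoints):
  F(1) − F(−1) = -15/4 − (9/4) = -6.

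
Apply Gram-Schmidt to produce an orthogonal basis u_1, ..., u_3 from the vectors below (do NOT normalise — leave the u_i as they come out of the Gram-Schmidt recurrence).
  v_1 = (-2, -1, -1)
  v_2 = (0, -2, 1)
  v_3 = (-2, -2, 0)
Orthogonal basis:
  u_1 = (-2, -1, -1)
  u_2 = (1/3, -11/6, 7/6)
  u_3 = (-6/29, 4/29, 8/29)

Apply the Gram-Schmidt recurrence
  u_1 = v_1
  u_i = v_i − Σ_{j<i} ((v_i · u_j) / (u_j · u_j)) · u_j.

Step by step this gives:
  u_1 = (-2, -1, -1)
  u_2 = (1/3, -11/6, 7/6)
  u_3 = (-6/29, 4/29, 8/29)

Orthogonality check:
  u_2 · u_1 = 0 (should be 0)
  u_3 · u_1 = 0 (should be 0)
  u_3 · u_2 = 0 (should be 0)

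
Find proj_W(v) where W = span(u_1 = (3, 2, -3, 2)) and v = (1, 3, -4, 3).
proj_W(v) = (81/26, 27/13, -81/26, 27/13)

Set up U = [u_1 | ... | u_1] ∈ R^(4×1). The projector onto W = col(U) is P = U (U^T U)^(-1) U^T.
Compute U^T U =
  [26],
and U^T v = (27).
Solve U^T U · c = U^T v for the coefficients: c = (27/26). The projection is proj_W(v) = U c.
Check: (v - proj_W(v)) · u_1 = 0  (should be 0).
Result: proj_W(v) = (81/26, 27/13, -81/26, 27/13).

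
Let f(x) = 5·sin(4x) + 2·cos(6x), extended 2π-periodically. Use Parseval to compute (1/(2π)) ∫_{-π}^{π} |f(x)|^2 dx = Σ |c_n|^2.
Σ |c_n|^2 = 29/2

Expand |f|^2 and use orthogonality of {sin(nx), cos(mx)} on [-π, π]:
  ∫_{-π}^{π} sin(nx)^2 dx = π, ∫ cos(mx)^2 dx = π, and cross terms integrate to 0.
So ∫_{-π}^{π} f(x)^2 dx = 5^2 · π + 2^2 · π = (25 + 4)π.
Divide by 2π: (25 + 4)/2 = 29/2.
By Parseval, this equals Σ |c_n|^2.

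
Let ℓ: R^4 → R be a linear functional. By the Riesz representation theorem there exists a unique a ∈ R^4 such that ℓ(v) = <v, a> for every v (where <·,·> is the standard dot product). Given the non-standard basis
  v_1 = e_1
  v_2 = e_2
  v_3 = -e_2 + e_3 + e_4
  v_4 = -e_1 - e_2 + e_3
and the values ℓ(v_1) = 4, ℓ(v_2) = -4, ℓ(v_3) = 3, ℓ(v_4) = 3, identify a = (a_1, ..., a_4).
a = (4, -4, 3, -4)

Write a = (a_1, ..., a_4) in the standard basis. For each basis vector v_i, ℓ(v_i) = <v_i, a> is a linear equation in the a_j's. Collect the n equations into a matrix system V a = ℓ, where row i of V is v_i (expressed in the standard basis). Since V is invertible (lower-triangular with 1s on the diagonal, up to permutation), solve by back-substitution:
  V =
[[1, 0, 0, 0],
 [0, 1, 0, 0],
 [0, -1, 1, 1],
 [-1, -1, 1, 0]]
  V a = (4, -4, 3, 3)
Solving gives a = (4, -4, 3, -4).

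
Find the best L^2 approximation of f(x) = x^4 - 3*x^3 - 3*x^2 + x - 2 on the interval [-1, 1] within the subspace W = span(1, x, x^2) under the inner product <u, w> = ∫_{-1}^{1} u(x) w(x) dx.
g(x) = -15*x^2/7 - 4*x/5 - 73/35

The best approximation g ∈ W is the orthogonal projection of f onto W. Writing g = a_0 + a_1 x + a_2 x^2, the coefficients solve the normal equations G · a = b where
  G_{ij} = <φ_i, φ_j> and b_i = <f, φ_i>, with φ_0 = 1, φ_1 = x, φ_2 = x^2.
G =
  [2, 0, 2/3]
  [0, 2/3, 0]
  [2/3, 0, 2/5],
b = (-28/5, -8/15, -236/105).
Solving gives a_0 = -73/35, a_1 = -4/5, a_2 = -15/7, so
  g(x) = -15*x^2/7 - 4*x/5 - 73/35.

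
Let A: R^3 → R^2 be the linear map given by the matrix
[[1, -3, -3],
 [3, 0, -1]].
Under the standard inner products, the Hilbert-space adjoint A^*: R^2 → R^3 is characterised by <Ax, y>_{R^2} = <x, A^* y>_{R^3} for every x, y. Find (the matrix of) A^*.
A^* = A^T =
[[1, 3],
 [-3, 0],
 [-3, -1]]

For real matrices with standard dot products, the defining identity <Ax, y> = <x, A^* y> gives (Ax)^T y = x^T (A^*) y, i.e. x^T A^T y = x^T (A^*) y. Since this holds for all x, y, we must have A^* = A^T. Therefore
A^* =
[[1, 3],
 [-3, 0],
 [-3, -1]].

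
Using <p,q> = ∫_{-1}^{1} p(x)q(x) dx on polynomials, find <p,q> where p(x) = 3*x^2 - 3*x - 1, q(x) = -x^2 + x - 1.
<p,q> = -38/15

Expand the product: p(x)·q(x) = -3*x^4 + 6*x^3 - 5*x^2 + 2*x + 1.
∫_{-1}^{1} of each monomial x^k gives [2/(k+1) if k even, 0 if k odd]. Integrating term-by-term (or equivalently evaluating the antiderivative F(x) = -3*x^5/5 + 3*x^4/2 - 5*x^3/3 + x^2 + x at the endpoints):
  F(1) − F(−1) = 37/30 − (113/30) = -38/15.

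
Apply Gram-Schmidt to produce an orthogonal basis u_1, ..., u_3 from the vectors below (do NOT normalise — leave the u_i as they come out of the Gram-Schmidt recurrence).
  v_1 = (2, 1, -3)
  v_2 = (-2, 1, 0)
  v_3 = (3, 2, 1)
Orthogonal basis:
  u_1 = (2, 1, -3)
  u_2 = (-11/7, 17/14, -9/14)
  u_3 = (75/61, 150/61, 100/61)

Apply the Gram-Schmidt recurrence
  u_1 = v_1
  u_i = v_i − Σ_{j<i} ((v_i · u_j) / (u_j · u_j)) · u_j.

Step by step this gives:
  u_1 = (2, 1, -3)
  u_2 = (-11/7, 17/14, -9/14)
  u_3 = (75/61, 150/61, 100/61)

Orthogonality check:
  u_2 · u_1 = 0 (should be 0)
  u_3 · u_1 = 0 (should be 0)
  u_3 · u_2 = 0 (should be 0)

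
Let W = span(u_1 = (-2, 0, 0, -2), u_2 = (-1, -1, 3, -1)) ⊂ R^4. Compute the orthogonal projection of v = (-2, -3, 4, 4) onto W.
proj_W(v) = (1, -3/2, 9/2, 1)

Set up U = [u_1 | ... | u_2] ∈ R^(4×2). The projector onto W = col(U) is P = U (U^T U)^(-1) U^T.
Compute U^T U =
  [8, 4]
  [4, 12],
and U^T v = (-4, 13).
Solve U^T U · c = U^T v for the coefficients: c = (-5/4, 3/2). The projection is proj_W(v) = U c.
Check: (v - proj_W(v)) · u_1 = 0  (should be 0).
Check: (v - proj_W(v)) · u_2 = 0  (should be 0).
Result: proj_W(v) = (1, -3/2, 9/2, 1).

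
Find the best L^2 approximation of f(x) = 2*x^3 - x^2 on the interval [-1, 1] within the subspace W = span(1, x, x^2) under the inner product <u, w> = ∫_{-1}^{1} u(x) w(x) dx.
g(x) = -x^2 + 6*x/5

The best approximation g ∈ W is the orthogonal projection of f onto W. Writing g = a_0 + a_1 x + a_2 x^2, the coefficients solve the normal equations G · a = b where
  G_{ij} = <φ_i, φ_j> and b_i = <f, φ_i>, with φ_0 = 1, φ_1 = x, φ_2 = x^2.
G =
  [2, 0, 2/3]
  [0, 2/3, 0]
  [2/3, 0, 2/5],
b = (-2/3, 4/5, -2/5).
Solving gives a_0 = 0, a_1 = 6/5, a_2 = -1, so
  g(x) = -x^2 + 6*x/5.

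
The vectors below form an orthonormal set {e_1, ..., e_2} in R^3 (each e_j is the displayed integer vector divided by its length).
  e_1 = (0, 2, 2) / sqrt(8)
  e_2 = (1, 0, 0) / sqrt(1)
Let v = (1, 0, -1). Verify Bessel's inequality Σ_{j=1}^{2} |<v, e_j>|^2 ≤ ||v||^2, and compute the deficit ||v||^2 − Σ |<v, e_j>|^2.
Σ |<v, e_j>|^2 = 3/2; ||v||^2 = 2; deficit = 1/2

Write each e_j = u_j / sqrt(<u_j, u_j>) where u_j is the displayed integer vector. Then <v, e_j> = <v, u_j> / sqrt(<u_j, u_j>), so |<v, e_j>|^2 = <v, u_j>^2 / <u_j, u_j>.
Coefficients: <v, e_1> = -2/sqrt(8), <v, e_2> = 1/sqrt(1).
Square and sum: Σ |<v, e_j>|^2 = 3/2.
Compute ||v||^2 = v·v = 2.
Deficit = 2 − 3/2 = 1/2 ≥ 0, confirming Bessel's inequality. (The deficit equals ||v − Σ <v,e_j> e_j||^2, the squared distance from v to span{e_j}.)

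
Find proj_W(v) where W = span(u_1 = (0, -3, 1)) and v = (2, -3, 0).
proj_W(v) = (0, -27/10, 9/10)

Set up U = [u_1 | ... | u_1] ∈ R^(3×1). The projector onto W = col(U) is P = U (U^T U)^(-1) U^T.
Compute U^T U =
  [10],
and U^T v = (9).
Solve U^T U · c = U^T v for the coefficients: c = (9/10). The projection is proj_W(v) = U c.
Check: (v - proj_W(v)) · u_1 = 0  (should be 0).
Result: proj_W(v) = (0, -27/10, 9/10).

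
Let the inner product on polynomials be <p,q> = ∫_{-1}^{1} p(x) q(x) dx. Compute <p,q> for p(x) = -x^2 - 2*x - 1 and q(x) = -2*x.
<p,q> = 8/3

Expand the product: p(x)·q(x) = 2*x^3 + 4*x^2 + 2*x.
∫_{-1}^{1} of each monomial x^k gives [2/(k+1) if k even, 0 if k odd]. Integrating term-by-term (or equivalently evaluating the antiderivative F(x) = x^4/2 + 4*x^3/3 + x^2 at the endpoints):
  F(1) − F(−1) = 17/6 − (1/6) = 8/3.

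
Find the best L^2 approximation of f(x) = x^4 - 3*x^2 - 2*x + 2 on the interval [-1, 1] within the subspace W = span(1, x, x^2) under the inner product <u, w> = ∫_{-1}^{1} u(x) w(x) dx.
g(x) = -15*x^2/7 - 2*x + 67/35

The best approximation g ∈ W is the orthogonal projection of f onto W. Writing g = a_0 + a_1 x + a_2 x^2, the coefficients solve the normal equations G · a = b where
  G_{ij} = <φ_i, φ_j> and b_i = <f, φ_i>, with φ_0 = 1, φ_1 = x, φ_2 = x^2.
G =
  [2, 0, 2/3]
  [0, 2/3, 0]
  [2/3, 0, 2/5],
b = (12/5, -4/3, 44/105).
Solving gives a_0 = 67/35, a_1 = -2, a_2 = -15/7, so
  g(x) = -15*x^2/7 - 2*x + 67/35.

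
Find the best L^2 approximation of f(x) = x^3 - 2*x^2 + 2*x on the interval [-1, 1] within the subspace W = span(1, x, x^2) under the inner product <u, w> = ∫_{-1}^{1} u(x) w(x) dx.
g(x) = -2*x^2 + 13*x/5

The best approximation g ∈ W is the orthogonal projection of f onto W. Writing g = a_0 + a_1 x + a_2 x^2, the coefficients solve the normal equations G · a = b where
  G_{ij} = <φ_i, φ_j> and b_i = <f, φ_i>, with φ_0 = 1, φ_1 = x, φ_2 = x^2.
G =
  [2, 0, 2/3]
  [0, 2/3, 0]
  [2/3, 0, 2/5],
b = (-4/3, 26/15, -4/5).
Solving gives a_0 = 0, a_1 = 13/5, a_2 = -2, so
  g(x) = -2*x^2 + 13*x/5.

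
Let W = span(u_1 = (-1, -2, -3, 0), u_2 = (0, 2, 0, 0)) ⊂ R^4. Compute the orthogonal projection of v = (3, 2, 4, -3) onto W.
proj_W(v) = (3/2, 2, 9/2, 0)

Set up U = [u_1 | ... | u_2] ∈ R^(4×2). The projector onto W = col(U) is P = U (U^T U)^(-1) U^T.
Compute U^T U =
  [14, -4]
  [-4, 4],
and U^T v = (-19, 4).
Solve U^T U · c = U^T v for the coefficients: c = (-3/2, -1/2). The projection is proj_W(v) = U c.
Check: (v - proj_W(v)) · u_1 = 0  (should be 0).
Check: (v - proj_W(v)) · u_2 = 0  (should be 0).
Result: proj_W(v) = (3/2, 2, 9/2, 0).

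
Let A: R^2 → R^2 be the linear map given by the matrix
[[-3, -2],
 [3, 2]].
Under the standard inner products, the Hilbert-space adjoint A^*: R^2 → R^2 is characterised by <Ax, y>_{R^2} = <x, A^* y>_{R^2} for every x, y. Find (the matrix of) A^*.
A^* = A^T =
[[-3, 3],
 [-2, 2]]

For real matrices with standard dot products, the defining identity <Ax, y> = <x, A^* y> gives (Ax)^T y = x^T (A^*) y, i.e. x^T A^T y = x^T (A^*) y. Since this holds for all x, y, we must have A^* = A^T. Therefore
A^* =
[[-3, 3],
 [-2, 2]].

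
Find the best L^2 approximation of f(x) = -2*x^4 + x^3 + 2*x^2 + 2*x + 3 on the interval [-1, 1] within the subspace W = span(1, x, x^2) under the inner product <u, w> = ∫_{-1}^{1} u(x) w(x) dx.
g(x) = 2*x^2/7 + 13*x/5 + 111/35

The best approximation g ∈ W is the orthogonal projection of f onto W. Writing g = a_0 + a_1 x + a_2 x^2, the coefficients solve the normal equations G · a = b where
  G_{ij} = <φ_i, φ_j> and b_i = <f, φ_i>, with φ_0 = 1, φ_1 = x, φ_2 = x^2.
G =
  [2, 0, 2/3]
  [0, 2/3, 0]
  [2/3, 0, 2/5],
b = (98/15, 26/15, 78/35).
Solving gives a_0 = 111/35, a_1 = 13/5, a_2 = 2/7, so
  g(x) = 2*x^2/7 + 13*x/5 + 111/35.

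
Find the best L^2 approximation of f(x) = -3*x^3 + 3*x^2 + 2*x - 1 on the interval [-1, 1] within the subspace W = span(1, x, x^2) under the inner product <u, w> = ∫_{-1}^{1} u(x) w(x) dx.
g(x) = 3*x^2 + x/5 - 1

The best approximation g ∈ W is the orthogonal projection of f onto W. Writing g = a_0 + a_1 x + a_2 x^2, the coefficients solve the normal equations G · a = b where
  G_{ij} = <φ_i, φ_j> and b_i = <f, φ_i>, with φ_0 = 1, φ_1 = x, φ_2 = x^2.
G =
  [2, 0, 2/3]
  [0, 2/3, 0]
  [2/3, 0, 2/5],
b = (0, 2/15, 8/15).
Solving gives a_0 = -1, a_1 = 1/5, a_2 = 3, so
  g(x) = 3*x^2 + x/5 - 1.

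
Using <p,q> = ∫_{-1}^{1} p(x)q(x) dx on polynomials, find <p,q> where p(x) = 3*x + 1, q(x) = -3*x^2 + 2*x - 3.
<p,q> = -4

Expand the product: p(x)·q(x) = -9*x^3 + 3*x^2 - 7*x - 3.
∫_{-1}^{1} of each monomial x^k gives [2/(k+1) if k even, 0 if k odd]. Integrating term-by-term (or equivalently evaluating the antiderivative F(x) = -9*x^4/4 + x^3 - 7*x^2/2 - 3*x at the endpoints):
  F(1) − F(−1) = -31/4 − (-15/4) = -4.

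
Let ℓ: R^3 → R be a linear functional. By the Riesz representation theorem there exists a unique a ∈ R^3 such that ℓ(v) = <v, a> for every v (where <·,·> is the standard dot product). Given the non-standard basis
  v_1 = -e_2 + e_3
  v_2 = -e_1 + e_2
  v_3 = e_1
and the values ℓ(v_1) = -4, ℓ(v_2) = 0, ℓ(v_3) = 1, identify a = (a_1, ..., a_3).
a = (1, 1, -3)

Write a = (a_1, ..., a_3) in the standard basis. For each basis vector v_i, ℓ(v_i) = <v_i, a> is a linear equation in the a_j's. Collect the n equations into a matrix system V a = ℓ, where row i of V is v_i (expressed in the standard basis). Since V is invertible (lower-triangular with 1s on the diagonal, up to permutation), solve by back-substitution:
  V =
[[0, -1, 1],
 [-1, 1, 0],
 [1, 0, 0]]
  V a = (-4, 0, 1)
Solving gives a = (1, 1, -3).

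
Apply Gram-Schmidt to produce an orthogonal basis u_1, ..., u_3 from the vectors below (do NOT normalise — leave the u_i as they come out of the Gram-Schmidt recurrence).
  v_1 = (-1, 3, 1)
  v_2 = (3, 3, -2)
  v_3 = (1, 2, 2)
Orthogonal basis:
  u_1 = (-1, 3, 1)
  u_2 = (37/11, 21/11, -26/11)
  u_3 = (279/226, -31/226, 186/113)

Apply the Gram-Schmidt recurrence
  u_1 = v_1
  u_i = v_i − Σ_{j<i} ((v_i · u_j) / (u_j · u_j)) · u_j.

Step by step this gives:
  u_1 = (-1, 3, 1)
  u_2 = (37/11, 21/11, -26/11)
  u_3 = (279/226, -31/226, 186/113)

Orthogonality check:
  u_2 · u_1 = 0 (should be 0)
  u_3 · u_1 = 0 (should be 0)
  u_3 · u_2 = 0 (should be 0)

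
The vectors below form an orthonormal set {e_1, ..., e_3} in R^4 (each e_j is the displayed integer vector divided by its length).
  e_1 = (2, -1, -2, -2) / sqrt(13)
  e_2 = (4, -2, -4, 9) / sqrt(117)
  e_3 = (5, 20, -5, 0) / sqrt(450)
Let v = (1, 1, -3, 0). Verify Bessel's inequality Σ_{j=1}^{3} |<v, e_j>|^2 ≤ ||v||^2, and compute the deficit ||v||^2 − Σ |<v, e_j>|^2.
Σ |<v, e_j>|^2 = 9; ||v||^2 = 11; deficit = 2

Write each e_j = u_j / sqrt(<u_j, u_j>) where u_j is the displayed integer vector. Then <v, e_j> = <v, u_j> / sqrt(<u_j, u_j>), so |<v, e_j>|^2 = <v, u_j>^2 / <u_j, u_j>.
Coefficients: <v, e_1> = 7/sqrt(13), <v, e_2> = 14/sqrt(117), <v, e_3> = 40/sqrt(450).
Square and sum: Σ |<v, e_j>|^2 = 9.
Compute ||v||^2 = v·v = 11.
Deficit = 11 − 9 = 2 ≥ 0, confirming Bessel's inequality. (The deficit equals ||v − Σ <v,e_j> e_j||^2, the squared distance from v to span{e_j}.)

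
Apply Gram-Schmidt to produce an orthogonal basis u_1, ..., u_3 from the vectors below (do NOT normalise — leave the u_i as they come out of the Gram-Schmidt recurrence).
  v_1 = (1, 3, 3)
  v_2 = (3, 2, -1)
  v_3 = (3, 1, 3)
Orthogonal basis:
  u_1 = (1, 3, 3)
  u_2 = (51/19, 20/19, -37/19)
  u_3 = (171/115, -38/23, 133/115)

Apply the Gram-Schmidt recurrence
  u_1 = v_1
  u_i = v_i − Σ_{j<i} ((v_i · u_j) / (u_j · u_j)) · u_j.

Step by step this gives:
  u_1 = (1, 3, 3)
  u_2 = (51/19, 20/19, -37/19)
  u_3 = (171/115, -38/23, 133/115)

Orthogonality check:
  u_2 · u_1 = 0 (should be 0)
  u_3 · u_1 = 0 (should be 0)
  u_3 · u_2 = 0 (should be 0)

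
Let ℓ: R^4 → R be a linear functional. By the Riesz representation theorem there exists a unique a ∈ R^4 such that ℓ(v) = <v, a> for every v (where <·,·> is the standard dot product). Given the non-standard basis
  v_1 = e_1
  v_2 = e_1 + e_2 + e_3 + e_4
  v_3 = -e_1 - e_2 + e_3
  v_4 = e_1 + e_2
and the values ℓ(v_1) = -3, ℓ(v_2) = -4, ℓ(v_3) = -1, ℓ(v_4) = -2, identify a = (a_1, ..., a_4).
a = (-3, 1, -3, 1)

Write a = (a_1, ..., a_4) in the standard basis. For each basis vector v_i, ℓ(v_i) = <v_i, a> is a linear equation in the a_j's. Collect the n equations into a matrix system V a = ℓ, where row i of V is v_i (expressed in the standard basis). Since V is invertible (lower-triangular with 1s on the diagonal, up to permutation), solve by back-substitution:
  V =
[[1, 0, 0, 0],
 [1, 1, 1, 1],
 [-1, -1, 1, 0],
 [1, 1, 0, 0]]
  V a = (-3, -4, -1, -2)
Solving gives a = (-3, 1, -3, 1).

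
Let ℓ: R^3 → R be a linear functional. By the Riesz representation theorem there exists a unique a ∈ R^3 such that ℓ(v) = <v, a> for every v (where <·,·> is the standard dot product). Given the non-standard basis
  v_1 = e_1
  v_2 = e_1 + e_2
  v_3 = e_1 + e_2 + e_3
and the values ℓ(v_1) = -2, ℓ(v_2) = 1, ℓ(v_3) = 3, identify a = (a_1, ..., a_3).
a = (-2, 3, 2)

Write a = (a_1, ..., a_3) in the standard basis. For each basis vector v_i, ℓ(v_i) = <v_i, a> is a linear equation in the a_j's. Collect the n equations into a matrix system V a = ℓ, where row i of V is v_i (expressed in the standard basis). Since V is invertible (lower-triangular with 1s on the diagonal, up to permutation), solve by back-substitution:
  V =
[[1, 0, 0],
 [1, 1, 0],
 [1, 1, 1]]
  V a = (-2, 1, 3)
Solving gives a = (-2, 3, 2).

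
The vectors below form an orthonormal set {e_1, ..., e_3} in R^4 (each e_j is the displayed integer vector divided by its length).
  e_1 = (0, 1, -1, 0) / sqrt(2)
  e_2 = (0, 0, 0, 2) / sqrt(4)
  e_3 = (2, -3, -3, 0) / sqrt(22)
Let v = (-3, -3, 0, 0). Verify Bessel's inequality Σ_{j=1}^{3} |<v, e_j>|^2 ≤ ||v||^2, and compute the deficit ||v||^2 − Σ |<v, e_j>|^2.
Σ |<v, e_j>|^2 = 54/11; ||v||^2 = 18; deficit = 144/11

Write each e_j = u_j / sqrt(<u_j, u_j>) where u_j is the displayed integer vector. Then <v, e_j> = <v, u_j> / sqrt(<u_j, u_j>), so |<v, e_j>|^2 = <v, u_j>^2 / <u_j, u_j>.
Coefficients: <v, e_1> = -3/sqrt(2), <v, e_2> = 0/sqrt(4), <v, e_3> = 3/sqrt(22).
Square and sum: Σ |<v, e_j>|^2 = 54/11.
Compute ||v||^2 = v·v = 18.
Deficit = 18 − 54/11 = 144/11 ≥ 0, confirming Bessel's inequality. (The deficit equals ||v − Σ <v,e_j> e_j||^2, the squared distance from v to span{e_j}.)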